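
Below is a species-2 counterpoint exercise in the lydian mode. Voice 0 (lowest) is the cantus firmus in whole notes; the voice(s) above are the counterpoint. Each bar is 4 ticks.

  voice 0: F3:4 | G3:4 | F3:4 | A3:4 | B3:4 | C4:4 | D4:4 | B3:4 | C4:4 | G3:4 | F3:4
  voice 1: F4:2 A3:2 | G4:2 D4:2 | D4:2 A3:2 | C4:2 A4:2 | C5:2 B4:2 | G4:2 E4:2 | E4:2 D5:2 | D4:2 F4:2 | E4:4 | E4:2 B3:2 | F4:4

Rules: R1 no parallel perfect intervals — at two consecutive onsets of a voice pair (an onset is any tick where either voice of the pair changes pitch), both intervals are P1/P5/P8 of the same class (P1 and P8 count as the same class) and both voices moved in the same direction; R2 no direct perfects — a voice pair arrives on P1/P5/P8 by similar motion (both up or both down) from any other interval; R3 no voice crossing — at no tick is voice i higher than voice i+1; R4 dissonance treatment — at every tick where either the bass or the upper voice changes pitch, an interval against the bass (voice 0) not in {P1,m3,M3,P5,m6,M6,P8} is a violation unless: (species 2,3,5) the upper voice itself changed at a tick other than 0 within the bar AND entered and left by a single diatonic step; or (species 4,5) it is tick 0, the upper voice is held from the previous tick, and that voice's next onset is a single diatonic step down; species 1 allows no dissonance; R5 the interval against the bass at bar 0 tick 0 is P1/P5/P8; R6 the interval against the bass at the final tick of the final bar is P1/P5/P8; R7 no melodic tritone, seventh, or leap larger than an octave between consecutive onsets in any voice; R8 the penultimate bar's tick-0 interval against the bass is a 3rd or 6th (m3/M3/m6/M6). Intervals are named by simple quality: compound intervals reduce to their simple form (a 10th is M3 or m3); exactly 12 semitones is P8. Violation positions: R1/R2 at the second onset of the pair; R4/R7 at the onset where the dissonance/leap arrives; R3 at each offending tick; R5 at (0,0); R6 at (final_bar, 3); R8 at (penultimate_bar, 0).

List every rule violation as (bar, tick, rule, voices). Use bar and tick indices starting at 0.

bar 0: v0=F3 v1=F4 downbeat P8
bar 1: v0=G3 v1=G4 downbeat P8
bar 2: v0=F3 v1=D4 downbeat M6
bar 3: v0=A3 v1=C4 downbeat m3
bar 4: v0=B3 v1=C5 downbeat m2
bar 5: v0=C4 v1=G4 downbeat P5
bar 6: v0=D4 v1=E4 downbeat M2
bar 7: v0=B3 v1=D4 downbeat m3
bar 8: v0=C4 v1=E4 downbeat M3
bar 9: v0=G3 v1=E4 downbeat M6
bar 10: v0=F3 v1=F4 downbeat P8
  -> R2 @ bar 1 tick 0 v(0, 1): F3/A3 M3 -> G3/G4 P8 similar
  -> R7 @ bar 1 tick 0 v(1,): A3->G4 leap 10st
  -> R4 @ bar 4 tick 0 v(0, 1): B3/C5 m2 untreated
  -> R4 @ bar 6 tick 0 v(0, 1): D4/E4 M2 untreated
  -> R7 @ bar 6 tick 2 v(1,): E4->D5 leap 10st
  -> R4 @ bar 7 tick 2 v(0, 1): B3/F4 TT untreated
  -> R7 @ bar 10 tick 0 v(1,): B3->F4 leap 6st

(1, 0, R2, (0, 1))
(1, 0, R7, (1,))
(4, 0, R4, (0, 1))
(6, 0, R4, (0, 1))
(6, 2, R7, (1,))
(7, 2, R4, (0, 1))
(10, 0, R7, (1,))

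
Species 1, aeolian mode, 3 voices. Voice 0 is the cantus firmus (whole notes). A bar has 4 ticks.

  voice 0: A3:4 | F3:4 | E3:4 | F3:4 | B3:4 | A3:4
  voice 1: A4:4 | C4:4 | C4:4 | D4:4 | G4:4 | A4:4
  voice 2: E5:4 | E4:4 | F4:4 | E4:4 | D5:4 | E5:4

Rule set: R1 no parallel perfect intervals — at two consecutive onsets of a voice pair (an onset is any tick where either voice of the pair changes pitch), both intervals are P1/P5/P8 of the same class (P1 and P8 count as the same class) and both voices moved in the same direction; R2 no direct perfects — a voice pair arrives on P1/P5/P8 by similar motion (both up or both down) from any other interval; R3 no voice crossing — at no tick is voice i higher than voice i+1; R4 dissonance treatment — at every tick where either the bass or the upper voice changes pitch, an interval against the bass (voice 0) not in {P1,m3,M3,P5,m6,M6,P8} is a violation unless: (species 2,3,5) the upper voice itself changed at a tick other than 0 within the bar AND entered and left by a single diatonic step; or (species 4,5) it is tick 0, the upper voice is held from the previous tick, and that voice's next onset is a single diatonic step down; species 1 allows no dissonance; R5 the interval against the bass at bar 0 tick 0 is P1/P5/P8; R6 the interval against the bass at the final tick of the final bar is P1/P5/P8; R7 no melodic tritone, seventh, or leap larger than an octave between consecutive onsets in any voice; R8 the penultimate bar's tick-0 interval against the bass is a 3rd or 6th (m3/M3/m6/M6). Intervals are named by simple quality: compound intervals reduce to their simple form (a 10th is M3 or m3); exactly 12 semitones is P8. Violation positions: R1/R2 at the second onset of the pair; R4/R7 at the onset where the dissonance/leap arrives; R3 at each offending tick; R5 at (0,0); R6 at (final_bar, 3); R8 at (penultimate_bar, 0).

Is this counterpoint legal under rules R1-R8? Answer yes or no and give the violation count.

bar 0: v0=A3 v1=A4 v2=E5 (P5)
bar 1: v0=F3 v1=C4 v2=E4 (M7)
bar 2: v0=E3 v1=C4 v2=F4 (m2)
bar 3: v0=F3 v1=D4 v2=E4 (M7)
bar 4: v0=B3 v1=G4 v2=D5 (m3)
bar 5: v0=A3 v1=A4 v2=E5 (P5)
  R2 @ bar1.0: A3/A4 P8 -> F3/C4 P5 similar
  R4 @ bar1.0: F3/E4 M7 untreated
  R4 @ bar2.0: E3/F4 m2 untreated
  R4 @ bar3.0: F3/E4 M7 untreated
  R2 @ bar4.0: D4/E4 M2 -> G4/D5 P5 similar
  R7 @ bar4.0: F3->B3 leap 6st
  R7 @ bar4.0: E4->D5 leap 10st
  R1 @ bar5.0: G4/D5 P5 -> A4/E5 P5 similar

No (8 violations)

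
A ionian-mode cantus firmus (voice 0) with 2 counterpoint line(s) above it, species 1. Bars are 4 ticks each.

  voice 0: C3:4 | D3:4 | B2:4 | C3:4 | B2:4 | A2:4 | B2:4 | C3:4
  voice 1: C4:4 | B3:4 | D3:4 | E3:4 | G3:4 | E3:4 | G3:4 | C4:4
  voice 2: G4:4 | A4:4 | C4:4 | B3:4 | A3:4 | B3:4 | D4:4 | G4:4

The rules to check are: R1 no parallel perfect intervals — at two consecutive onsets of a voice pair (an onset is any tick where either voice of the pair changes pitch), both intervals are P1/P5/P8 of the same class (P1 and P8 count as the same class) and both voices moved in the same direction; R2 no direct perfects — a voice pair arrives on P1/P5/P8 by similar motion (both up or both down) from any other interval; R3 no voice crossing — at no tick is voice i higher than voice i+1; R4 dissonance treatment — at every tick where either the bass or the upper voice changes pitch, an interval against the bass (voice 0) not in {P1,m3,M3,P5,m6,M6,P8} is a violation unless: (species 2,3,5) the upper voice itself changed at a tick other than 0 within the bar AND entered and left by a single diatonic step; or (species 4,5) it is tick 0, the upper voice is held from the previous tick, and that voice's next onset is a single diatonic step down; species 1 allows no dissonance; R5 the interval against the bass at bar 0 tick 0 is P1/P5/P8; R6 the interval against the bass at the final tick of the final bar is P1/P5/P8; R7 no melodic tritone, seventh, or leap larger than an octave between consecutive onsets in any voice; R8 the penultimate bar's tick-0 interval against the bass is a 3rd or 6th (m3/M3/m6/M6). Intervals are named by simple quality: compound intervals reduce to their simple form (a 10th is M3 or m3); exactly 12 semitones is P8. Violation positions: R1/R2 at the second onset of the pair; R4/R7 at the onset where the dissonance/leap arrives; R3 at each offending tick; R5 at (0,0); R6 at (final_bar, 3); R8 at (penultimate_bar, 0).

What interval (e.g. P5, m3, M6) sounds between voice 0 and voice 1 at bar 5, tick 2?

P5

voice 0=A2 voice 1=E3 -> P5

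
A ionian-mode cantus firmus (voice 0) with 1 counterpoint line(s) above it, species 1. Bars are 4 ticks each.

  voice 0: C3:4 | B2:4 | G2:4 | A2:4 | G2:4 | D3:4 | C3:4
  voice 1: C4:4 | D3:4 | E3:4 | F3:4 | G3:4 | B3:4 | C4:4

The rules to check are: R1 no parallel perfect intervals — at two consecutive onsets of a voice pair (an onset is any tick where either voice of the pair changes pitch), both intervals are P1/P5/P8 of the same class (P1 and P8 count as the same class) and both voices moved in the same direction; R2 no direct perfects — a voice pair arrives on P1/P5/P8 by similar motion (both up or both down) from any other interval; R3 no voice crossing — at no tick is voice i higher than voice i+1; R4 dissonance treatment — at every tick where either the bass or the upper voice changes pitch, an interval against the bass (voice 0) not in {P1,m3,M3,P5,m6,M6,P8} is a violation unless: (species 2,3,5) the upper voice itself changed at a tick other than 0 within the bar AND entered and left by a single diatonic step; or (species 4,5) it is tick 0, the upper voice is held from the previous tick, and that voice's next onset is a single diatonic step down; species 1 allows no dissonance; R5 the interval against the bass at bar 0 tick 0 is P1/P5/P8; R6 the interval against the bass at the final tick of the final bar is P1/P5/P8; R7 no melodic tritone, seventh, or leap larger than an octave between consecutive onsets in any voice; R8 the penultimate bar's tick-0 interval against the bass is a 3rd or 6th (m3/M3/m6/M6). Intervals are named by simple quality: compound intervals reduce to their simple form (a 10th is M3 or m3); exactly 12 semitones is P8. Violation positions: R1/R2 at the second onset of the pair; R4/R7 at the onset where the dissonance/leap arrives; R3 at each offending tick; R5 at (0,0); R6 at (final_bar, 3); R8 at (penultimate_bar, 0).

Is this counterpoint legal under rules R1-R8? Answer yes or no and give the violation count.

No (1 violations)

bar 0: v0=C3 v1=C4 (P8)
bar 1: v0=B2 v1=D3 (m3)
bar 2: v0=G2 v1=E3 (M6)
bar 3: v0=A2 v1=F3 (m6)
bar 4: v0=G2 v1=G3 (P8)
bar 5: v0=D3 v1=B3 (M6)
bar 6: v0=C3 v1=C4 (P8)
  R7 @ bar1.0: C4->D3 leap 10st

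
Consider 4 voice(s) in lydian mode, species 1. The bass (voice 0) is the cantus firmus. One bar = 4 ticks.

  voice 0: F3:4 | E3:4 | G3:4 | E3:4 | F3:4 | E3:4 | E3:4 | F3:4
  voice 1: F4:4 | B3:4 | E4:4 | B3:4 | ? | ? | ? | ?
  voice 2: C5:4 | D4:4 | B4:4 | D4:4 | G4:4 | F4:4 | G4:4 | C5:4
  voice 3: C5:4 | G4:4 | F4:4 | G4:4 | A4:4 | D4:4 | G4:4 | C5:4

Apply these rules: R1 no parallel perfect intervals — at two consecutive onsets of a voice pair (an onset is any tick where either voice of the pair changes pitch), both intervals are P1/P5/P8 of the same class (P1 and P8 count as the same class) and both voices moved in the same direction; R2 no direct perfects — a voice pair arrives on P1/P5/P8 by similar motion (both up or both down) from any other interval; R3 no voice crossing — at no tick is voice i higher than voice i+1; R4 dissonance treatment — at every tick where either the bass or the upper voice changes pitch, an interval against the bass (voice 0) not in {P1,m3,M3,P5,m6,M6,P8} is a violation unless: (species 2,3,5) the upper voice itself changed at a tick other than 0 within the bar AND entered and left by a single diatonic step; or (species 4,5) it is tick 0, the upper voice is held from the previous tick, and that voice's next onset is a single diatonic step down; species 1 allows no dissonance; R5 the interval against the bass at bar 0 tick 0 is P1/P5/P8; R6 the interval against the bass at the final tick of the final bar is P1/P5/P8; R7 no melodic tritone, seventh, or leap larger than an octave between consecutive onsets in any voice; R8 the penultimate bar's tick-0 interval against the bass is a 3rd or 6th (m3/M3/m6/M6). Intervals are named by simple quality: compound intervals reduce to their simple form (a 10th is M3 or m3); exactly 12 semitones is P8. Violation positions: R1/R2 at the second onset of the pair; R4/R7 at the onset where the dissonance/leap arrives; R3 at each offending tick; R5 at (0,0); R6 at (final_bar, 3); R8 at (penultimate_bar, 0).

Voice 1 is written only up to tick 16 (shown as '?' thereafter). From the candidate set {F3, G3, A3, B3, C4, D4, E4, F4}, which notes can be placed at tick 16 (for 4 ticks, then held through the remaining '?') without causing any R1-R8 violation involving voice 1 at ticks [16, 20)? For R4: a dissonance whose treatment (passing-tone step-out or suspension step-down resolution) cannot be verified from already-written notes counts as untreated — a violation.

{A3}

F3: violates R7
G3: violates R4
A3: legal
B3: violates R4
C4: violates R1,R2
D4: violates R2
E4: violates R4
F4: violates R2,R7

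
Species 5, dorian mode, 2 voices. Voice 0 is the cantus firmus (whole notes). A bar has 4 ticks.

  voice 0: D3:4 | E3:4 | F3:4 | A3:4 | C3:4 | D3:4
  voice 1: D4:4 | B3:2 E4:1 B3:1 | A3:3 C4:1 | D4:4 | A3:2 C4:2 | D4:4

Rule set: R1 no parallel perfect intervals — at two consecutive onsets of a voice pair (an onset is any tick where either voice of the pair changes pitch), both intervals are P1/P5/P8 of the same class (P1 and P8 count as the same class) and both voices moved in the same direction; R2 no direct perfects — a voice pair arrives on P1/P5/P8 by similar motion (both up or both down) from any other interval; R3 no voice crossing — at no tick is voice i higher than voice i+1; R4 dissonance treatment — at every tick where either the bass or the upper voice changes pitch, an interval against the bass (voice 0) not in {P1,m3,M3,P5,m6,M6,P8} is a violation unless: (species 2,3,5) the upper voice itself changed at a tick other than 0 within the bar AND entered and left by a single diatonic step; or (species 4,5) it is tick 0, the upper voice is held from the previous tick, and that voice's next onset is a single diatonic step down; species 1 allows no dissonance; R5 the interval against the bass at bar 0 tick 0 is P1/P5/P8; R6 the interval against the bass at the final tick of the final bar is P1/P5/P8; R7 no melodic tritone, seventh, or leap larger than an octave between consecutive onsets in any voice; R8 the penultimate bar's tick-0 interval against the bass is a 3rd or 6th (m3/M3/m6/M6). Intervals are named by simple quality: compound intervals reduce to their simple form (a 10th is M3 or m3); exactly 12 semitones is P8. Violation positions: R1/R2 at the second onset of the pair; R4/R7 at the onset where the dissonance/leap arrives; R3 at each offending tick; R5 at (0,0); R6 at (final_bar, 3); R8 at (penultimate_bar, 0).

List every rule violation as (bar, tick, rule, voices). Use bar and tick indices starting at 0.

bar 0: v0=D3 v1=D4 downbeat P8
bar 1: v0=E3 v1=B3 downbeat P5
bar 2: v0=F3 v1=A3 downbeat M3
bar 3: v0=A3 v1=D4 downbeat P4
bar 4: v0=C3 v1=A3 downbeat M6
bar 5: v0=D3 v1=D4 downbeat P8
  -> R4 @ bar 3 tick 0 v(0, 1): A3/D4 P4 untreated
  -> R1 @ bar 5 tick 0 v(0, 1): C3/C4 P8 -> D3/D4 P8 similar

(3, 0, R4, (0, 1))
(5, 0, R1, (0, 1))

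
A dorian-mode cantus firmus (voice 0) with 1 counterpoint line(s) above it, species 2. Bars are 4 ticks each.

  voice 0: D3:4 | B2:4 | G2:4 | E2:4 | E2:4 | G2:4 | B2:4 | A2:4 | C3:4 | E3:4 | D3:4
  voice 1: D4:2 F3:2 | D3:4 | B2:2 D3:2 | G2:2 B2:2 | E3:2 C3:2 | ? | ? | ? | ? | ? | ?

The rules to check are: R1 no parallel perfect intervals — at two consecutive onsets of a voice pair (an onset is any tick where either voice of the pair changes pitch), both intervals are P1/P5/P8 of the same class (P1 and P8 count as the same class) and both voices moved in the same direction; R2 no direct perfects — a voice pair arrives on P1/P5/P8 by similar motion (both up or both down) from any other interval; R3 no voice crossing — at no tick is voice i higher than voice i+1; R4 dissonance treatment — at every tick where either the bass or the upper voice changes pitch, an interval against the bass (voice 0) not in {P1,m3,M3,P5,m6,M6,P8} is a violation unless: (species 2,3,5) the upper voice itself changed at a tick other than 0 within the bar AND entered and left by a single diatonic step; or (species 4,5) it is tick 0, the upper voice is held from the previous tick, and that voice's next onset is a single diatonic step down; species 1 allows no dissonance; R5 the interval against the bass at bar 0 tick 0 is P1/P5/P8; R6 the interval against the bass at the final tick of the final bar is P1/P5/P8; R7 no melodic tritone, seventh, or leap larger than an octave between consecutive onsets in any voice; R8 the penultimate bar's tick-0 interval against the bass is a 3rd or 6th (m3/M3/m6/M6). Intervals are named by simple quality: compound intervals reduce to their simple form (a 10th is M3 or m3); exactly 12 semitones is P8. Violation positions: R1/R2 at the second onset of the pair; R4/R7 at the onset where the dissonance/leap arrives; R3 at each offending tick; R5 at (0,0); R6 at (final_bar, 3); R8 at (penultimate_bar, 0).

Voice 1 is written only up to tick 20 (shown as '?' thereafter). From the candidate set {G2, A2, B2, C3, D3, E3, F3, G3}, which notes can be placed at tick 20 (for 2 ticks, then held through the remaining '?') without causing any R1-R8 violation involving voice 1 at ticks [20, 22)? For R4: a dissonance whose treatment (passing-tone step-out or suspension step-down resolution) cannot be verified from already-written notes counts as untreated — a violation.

G2: legal
A2: violates R4
B2: legal
C3: violates R4
D3: violates R2
E3: legal
F3: violates R4
G3: violates R2

{B2, E3, G2}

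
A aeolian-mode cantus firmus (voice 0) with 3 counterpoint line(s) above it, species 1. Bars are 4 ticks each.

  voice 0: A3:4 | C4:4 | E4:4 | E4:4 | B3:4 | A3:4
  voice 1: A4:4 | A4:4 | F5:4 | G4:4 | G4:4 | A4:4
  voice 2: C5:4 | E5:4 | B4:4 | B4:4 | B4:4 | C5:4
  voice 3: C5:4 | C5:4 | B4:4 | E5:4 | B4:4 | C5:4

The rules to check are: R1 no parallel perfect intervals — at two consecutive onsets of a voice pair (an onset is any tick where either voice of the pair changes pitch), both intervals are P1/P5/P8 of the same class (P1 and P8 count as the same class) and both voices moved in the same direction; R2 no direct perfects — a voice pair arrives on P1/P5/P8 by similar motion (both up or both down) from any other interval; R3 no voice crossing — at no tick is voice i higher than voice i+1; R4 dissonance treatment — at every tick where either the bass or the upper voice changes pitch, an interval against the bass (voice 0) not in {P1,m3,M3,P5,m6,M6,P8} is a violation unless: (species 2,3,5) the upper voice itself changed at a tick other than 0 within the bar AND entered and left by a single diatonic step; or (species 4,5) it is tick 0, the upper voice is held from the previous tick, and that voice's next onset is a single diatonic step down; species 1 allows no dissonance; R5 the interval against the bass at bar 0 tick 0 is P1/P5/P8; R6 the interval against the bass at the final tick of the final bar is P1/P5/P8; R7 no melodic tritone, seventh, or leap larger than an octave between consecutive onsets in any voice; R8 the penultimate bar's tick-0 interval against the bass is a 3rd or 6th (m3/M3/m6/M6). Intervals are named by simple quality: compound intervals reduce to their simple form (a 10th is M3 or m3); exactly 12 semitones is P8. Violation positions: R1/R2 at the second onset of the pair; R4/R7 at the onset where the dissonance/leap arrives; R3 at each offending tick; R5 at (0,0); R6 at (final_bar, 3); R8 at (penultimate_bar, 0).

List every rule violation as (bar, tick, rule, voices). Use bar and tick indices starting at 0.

(0, 0, R5, (0, 2))
(0, 0, R5, (0, 3))
(1, 0, R3, (2, 3))
(1, 1, R3, (2, 3))
(1, 2, R3, (2, 3))
(1, 3, R3, (2, 3))
(2, 0, R2, (2, 3))
(2, 0, R3, (1, 2))
(2, 0, R4, (0, 1))
(2, 1, R3, (1, 2))
(2, 2, R3, (1, 2))
(2, 3, R3, (1, 2))
(3, 0, R7, (1,))
(4, 0, R1, (0, 3))
(4, 0, R8, (0, 2))
(4, 0, R8, (0, 3))
(5, 0, R1, (2, 3))
(5, 3, R6, (0, 2))
(5, 3, R6, (0, 3))

bar 0: v0=A3 v1=A4 v2=C5 v3=C5 downbeat m3
bar 1: v0=C4 v1=A4 v2=E5 v3=C5 downbeat P8
bar 2: v0=E4 v1=F5 v2=B4 v3=B4 downbeat P5
bar 3: v0=E4 v1=G4 v2=B4 v3=E5 downbeat P8
bar 4: v0=B3 v1=G4 v2=B4 v3=B4 downbeat P8
bar 5: v0=A3 v1=A4 v2=C5 v3=C5 downbeat m3
  -> R5 @ bar 0 tick 0 v(0, 2): opens on m3
  -> R5 @ bar 0 tick 0 v(0, 3): opens on m3
  -> R3 @ bar 1 tick 0 v(2, 3): E5 above C5
  -> R3 @ bar 1 tick 1 v(2, 3): E5 above C5
  -> R3 @ bar 1 tick 2 v(2, 3): E5 above C5
  -> R3 @ bar 1 tick 3 v(2, 3): E5 above C5
  -> R2 @ bar 2 tick 0 v(2, 3): E5/C5 M3 -> B4/B4 P1 similar
  -> R3 @ bar 2 tick 0 v(1, 2): F5 above B4
  -> R4 @ bar 2 tick 0 v(0, 1): E4/F5 m2 untreated
  -> R3 @ bar 2 tick 1 v(1, 2): F5 above B4
  -> R3 @ bar 2 tick 2 v(1, 2): F5 above B4
  -> R3 @ bar 2 tick 3 v(1, 2): F5 above B4
  -> R7 @ bar 3 tick 0 v(1,): F5->G4 leap 10st
  -> R1 @ bar 4 tick 0 v(0, 3): E4/E5 P8 -> B3/B4 P8 similar
  -> R8 @ bar 4 tick 0 v(0, 2): penult P8 not 3rd/6th
  -> R8 @ bar 4 tick 0 v(0, 3): penult P8 not 3rd/6th
  -> R1 @ bar 5 tick 0 v(2, 3): B4/B4 P1 -> C5/C5 P1 similar
  -> R6 @ bar 5 tick 3 v(0, 2): closes on m3
  -> R6 @ bar 5 tick 3 v(0, 3): closes on m3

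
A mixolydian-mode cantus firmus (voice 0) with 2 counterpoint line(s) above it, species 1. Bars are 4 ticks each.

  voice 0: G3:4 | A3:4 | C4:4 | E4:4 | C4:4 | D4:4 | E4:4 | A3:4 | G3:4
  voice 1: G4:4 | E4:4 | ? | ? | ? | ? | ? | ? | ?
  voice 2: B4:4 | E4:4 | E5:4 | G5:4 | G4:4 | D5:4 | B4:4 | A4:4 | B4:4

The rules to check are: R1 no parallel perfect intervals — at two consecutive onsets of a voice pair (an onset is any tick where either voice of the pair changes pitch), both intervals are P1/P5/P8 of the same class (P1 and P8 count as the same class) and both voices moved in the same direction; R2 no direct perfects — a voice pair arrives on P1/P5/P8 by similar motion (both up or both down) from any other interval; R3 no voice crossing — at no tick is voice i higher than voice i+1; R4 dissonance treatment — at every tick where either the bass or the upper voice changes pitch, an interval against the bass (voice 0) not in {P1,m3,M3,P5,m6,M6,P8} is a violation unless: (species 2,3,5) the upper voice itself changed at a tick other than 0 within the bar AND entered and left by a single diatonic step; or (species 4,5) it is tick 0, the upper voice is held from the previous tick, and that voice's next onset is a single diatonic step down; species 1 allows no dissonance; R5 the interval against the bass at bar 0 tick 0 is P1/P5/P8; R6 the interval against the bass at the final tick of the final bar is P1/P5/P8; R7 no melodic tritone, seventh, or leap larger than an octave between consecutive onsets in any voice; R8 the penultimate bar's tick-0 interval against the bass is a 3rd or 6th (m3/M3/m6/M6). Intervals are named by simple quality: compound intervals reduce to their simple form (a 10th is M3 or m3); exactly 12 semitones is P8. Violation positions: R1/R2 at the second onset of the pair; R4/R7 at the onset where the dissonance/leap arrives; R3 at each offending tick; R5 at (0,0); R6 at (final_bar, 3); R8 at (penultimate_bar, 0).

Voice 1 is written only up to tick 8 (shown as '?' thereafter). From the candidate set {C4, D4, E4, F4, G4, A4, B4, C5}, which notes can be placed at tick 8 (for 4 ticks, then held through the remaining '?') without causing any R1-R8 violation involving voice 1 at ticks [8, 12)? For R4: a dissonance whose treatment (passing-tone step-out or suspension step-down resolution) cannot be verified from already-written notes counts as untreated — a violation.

{C4, E4}

C4: legal
D4: violates R4
E4: legal
F4: violates R4
G4: violates R1
A4: violates R2
B4: violates R4
C5: violates R2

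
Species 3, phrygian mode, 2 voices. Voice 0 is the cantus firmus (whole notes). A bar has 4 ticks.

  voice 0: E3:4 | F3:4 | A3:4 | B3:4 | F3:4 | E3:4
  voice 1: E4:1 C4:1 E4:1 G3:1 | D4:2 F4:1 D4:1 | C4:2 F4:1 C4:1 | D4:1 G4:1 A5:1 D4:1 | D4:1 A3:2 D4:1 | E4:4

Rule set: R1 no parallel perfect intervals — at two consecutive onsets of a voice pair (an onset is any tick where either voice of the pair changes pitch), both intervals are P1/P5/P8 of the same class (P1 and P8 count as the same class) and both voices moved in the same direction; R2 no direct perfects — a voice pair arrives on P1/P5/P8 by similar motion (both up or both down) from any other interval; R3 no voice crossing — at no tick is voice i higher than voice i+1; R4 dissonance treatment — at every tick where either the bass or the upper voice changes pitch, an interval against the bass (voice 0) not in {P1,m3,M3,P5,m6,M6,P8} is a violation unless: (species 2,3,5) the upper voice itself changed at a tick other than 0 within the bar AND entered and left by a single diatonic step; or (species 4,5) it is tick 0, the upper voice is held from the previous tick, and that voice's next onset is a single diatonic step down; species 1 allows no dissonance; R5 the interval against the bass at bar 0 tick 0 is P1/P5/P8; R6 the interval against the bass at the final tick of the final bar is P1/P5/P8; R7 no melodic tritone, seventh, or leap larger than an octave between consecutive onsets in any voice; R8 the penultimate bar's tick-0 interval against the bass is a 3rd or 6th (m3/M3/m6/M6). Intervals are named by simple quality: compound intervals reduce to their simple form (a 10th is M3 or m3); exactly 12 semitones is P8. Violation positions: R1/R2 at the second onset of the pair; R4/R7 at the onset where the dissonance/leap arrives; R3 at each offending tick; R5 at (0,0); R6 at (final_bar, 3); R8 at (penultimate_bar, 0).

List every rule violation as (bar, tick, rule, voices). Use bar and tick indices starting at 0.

(3, 2, R4, (0, 1))
(3, 2, R7, (1,))
(3, 3, R7, (1,))
(4, 0, R7, (0,))

bar 0: v0=E3 v1=E4 downbeat P8
bar 1: v0=F3 v1=D4 downbeat M6
bar 2: v0=A3 v1=C4 downbeat m3
bar 3: v0=B3 v1=D4 downbeat m3
bar 4: v0=F3 v1=D4 downbeat M6
bar 5: v0=E3 v1=E4 downbeat P8
  -> R4 @ bar 3 tick 2 v(0, 1): B3/A5 m7 untreated
  -> R7 @ bar 3 tick 2 v(1,): G4->A5 leap 14st
  -> R7 @ bar 3 tick 3 v(1,): A5->D4 leap 19st
  -> R7 @ bar 4 tick 0 v(0,): B3->F3 leap 6st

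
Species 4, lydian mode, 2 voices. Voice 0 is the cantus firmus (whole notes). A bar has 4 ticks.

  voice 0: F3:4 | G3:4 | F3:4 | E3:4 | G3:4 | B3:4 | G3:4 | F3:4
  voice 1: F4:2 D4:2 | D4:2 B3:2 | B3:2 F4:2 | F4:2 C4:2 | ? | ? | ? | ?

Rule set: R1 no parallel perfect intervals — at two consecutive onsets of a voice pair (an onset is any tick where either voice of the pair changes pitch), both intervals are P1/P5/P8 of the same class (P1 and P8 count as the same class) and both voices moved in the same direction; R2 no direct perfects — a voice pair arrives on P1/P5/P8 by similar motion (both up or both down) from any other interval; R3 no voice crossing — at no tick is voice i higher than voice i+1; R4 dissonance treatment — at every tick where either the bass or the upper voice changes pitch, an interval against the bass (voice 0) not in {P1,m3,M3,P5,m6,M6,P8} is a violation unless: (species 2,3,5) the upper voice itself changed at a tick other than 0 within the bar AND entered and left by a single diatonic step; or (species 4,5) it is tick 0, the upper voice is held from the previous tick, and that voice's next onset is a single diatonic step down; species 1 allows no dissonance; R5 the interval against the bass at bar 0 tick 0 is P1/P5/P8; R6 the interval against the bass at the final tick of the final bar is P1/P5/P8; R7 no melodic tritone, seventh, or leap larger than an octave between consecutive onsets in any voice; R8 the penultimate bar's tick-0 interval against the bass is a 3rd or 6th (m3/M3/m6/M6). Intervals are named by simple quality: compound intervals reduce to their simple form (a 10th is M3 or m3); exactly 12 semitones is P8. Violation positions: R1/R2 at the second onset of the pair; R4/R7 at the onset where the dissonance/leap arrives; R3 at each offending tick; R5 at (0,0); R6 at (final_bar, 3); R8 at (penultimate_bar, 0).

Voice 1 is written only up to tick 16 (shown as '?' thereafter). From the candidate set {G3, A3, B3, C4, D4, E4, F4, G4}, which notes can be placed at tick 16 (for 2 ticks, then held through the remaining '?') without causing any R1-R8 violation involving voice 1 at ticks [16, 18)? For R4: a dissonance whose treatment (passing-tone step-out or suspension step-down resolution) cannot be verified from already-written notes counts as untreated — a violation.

{B3, E4, G3}

G3: legal
A3: violates R4
B3: legal
C4: violates R4
D4: violates R2
E4: legal
F4: violates R4
G4: violates R2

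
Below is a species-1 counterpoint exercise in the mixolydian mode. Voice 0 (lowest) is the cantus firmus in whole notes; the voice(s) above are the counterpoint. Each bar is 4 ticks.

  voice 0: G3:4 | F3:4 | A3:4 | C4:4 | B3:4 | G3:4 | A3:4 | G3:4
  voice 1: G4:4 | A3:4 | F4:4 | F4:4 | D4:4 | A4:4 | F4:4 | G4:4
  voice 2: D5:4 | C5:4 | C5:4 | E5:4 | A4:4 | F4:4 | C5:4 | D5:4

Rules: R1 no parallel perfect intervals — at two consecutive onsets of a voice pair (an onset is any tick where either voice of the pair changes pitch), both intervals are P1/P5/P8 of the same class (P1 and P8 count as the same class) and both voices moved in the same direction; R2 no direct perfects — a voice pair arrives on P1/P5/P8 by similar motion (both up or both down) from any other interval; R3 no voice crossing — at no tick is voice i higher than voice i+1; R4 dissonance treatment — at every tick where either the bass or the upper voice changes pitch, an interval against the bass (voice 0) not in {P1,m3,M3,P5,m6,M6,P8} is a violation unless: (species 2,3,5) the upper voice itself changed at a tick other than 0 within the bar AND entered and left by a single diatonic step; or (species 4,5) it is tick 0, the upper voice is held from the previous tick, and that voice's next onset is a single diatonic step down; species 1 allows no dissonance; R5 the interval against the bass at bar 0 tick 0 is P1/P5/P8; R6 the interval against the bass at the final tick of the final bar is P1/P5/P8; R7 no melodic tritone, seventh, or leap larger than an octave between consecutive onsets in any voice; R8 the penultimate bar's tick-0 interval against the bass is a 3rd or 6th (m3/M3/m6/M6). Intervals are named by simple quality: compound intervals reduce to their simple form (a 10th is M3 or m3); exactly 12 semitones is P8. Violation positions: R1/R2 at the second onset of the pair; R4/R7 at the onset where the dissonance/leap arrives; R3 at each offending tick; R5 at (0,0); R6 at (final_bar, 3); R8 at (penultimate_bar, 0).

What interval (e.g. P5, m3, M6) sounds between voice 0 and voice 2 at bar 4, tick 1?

voice 0=B3 voice 2=A4 -> m7

m7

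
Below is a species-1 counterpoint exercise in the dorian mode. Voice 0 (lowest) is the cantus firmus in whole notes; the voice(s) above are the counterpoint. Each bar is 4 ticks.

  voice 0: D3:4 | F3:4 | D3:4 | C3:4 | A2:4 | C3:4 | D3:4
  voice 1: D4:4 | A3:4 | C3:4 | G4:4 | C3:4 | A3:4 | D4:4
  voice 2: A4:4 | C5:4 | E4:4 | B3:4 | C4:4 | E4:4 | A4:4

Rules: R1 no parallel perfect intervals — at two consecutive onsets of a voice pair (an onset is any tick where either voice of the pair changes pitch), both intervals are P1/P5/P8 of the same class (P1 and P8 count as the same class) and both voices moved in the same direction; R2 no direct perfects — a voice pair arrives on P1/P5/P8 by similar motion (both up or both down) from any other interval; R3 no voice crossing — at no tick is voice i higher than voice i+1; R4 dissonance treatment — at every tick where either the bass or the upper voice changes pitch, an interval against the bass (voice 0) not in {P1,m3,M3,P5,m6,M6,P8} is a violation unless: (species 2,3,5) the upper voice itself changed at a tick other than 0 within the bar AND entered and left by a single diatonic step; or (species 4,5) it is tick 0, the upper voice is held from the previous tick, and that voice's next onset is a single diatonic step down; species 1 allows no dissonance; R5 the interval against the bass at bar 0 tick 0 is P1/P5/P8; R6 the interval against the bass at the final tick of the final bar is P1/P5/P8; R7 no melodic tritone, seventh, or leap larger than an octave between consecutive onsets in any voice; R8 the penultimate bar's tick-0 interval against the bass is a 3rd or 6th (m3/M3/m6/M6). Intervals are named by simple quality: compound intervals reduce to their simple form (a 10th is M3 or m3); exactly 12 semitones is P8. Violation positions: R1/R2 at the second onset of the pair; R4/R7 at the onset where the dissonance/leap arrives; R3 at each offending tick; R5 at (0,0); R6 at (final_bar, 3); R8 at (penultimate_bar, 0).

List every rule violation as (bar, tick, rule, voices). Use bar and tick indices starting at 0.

bar 0: v0=D3 v1=D4 v2=A4 downbeat P5
bar 1: v0=F3 v1=A3 v2=C5 downbeat P5
bar 2: v0=D3 v1=C3 v2=E4 downbeat M2
bar 3: v0=C3 v1=G4 v2=B3 downbeat M7
bar 4: v0=A2 v1=C3 v2=C4 downbeat m3
bar 5: v0=C3 v1=A3 v2=E4 downbeat M3
bar 6: v0=D3 v1=D4 v2=A4 downbeat P5
  -> R1 @ bar 1 tick 0 v(0, 2): D3/A4 P5 -> F3/C5 P5 similar
  -> R3 @ bar 2 tick 0 v(0, 1): D3 above C3
  -> R4 @ bar 2 tick 0 v(0, 1): D3/C3 M2 untreated
  -> R4 @ bar 2 tick 0 v(0, 2): D3/E4 M2 untreated
  -> R3 @ bar 2 tick 1 v(0, 1): D3 above C3
  -> R3 @ bar 2 tick 2 v(0, 1): D3 above C3
  -> R3 @ bar 2 tick 3 v(0, 1): D3 above C3
  -> R3 @ bar 3 tick 0 v(1, 2): G4 above B3
  -> R4 @ bar 3 tick 0 v(0, 2): C3/B3 M7 untreated
  -> R7 @ bar 3 tick 0 v(1,): C3->G4 leap 19st
  -> R3 @ bar 3 tick 1 v(1, 2): G4 above B3
  -> R3 @ bar 3 tick 2 v(1, 2): G4 above B3
  -> R3 @ bar 3 tick 3 v(1, 2): G4 above B3
  -> R7 @ bar 4 tick 0 v(1,): G4->C3 leap 19st
  -> R2 @ bar 5 tick 0 v(1, 2): C3/C4 P8 -> A3/E4 P5 similar
  -> R1 @ bar 6 tick 0 v(1, 2): A3/E4 P5 -> D4/A4 P5 similar
  -> R2 @ bar 6 tick 0 v(0, 1): C3/A3 M6 -> D3/D4 P8 similar
  -> R2 @ bar 6 tick 0 v(0, 2): C3/E4 M3 -> D3/A4 P5 similar

(1, 0, R1, (0, 2))
(2, 0, R3, (0, 1))
(2, 0, R4, (0, 1))
(2, 0, R4, (0, 2))
(2, 1, R3, (0, 1))
(2, 2, R3, (0, 1))
(2, 3, R3, (0, 1))
(3, 0, R3, (1, 2))
(3, 0, R4, (0, 2))
(3, 0, R7, (1,))
(3, 1, R3, (1, 2))
(3, 2, R3, (1, 2))
(3, 3, R3, (1, 2))
(4, 0, R7, (1,))
(5, 0, R2, (1, 2))
(6, 0, R1, (1, 2))
(6, 0, R2, (0, 1))
(6, 0, R2, (0, 2))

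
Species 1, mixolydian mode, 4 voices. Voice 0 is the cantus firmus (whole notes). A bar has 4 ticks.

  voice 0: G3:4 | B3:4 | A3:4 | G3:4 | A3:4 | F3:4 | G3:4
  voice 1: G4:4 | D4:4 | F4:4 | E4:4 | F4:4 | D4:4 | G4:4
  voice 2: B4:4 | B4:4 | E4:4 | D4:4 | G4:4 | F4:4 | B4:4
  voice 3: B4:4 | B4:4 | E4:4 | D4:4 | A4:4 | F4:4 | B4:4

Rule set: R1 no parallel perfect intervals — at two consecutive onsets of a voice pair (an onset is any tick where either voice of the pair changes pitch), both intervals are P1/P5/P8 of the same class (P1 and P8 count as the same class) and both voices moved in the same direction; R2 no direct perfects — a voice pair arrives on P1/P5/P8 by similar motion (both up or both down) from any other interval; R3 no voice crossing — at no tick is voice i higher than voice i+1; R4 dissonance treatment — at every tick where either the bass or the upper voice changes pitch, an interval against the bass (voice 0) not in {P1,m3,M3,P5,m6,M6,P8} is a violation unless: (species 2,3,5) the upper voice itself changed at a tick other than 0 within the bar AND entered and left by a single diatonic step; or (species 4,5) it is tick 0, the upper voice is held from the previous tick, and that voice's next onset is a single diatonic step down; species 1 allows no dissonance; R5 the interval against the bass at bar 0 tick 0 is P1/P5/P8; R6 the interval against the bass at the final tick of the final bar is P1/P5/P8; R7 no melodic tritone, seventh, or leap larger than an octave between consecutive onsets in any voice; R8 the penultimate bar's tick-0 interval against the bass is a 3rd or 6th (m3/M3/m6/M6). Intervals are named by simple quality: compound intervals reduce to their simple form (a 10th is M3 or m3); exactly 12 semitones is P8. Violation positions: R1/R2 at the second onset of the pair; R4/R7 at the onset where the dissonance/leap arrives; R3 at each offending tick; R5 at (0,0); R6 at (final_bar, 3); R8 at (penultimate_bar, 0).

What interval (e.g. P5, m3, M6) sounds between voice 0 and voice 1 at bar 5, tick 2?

voice 0=F3 voice 1=D4 -> M6

M6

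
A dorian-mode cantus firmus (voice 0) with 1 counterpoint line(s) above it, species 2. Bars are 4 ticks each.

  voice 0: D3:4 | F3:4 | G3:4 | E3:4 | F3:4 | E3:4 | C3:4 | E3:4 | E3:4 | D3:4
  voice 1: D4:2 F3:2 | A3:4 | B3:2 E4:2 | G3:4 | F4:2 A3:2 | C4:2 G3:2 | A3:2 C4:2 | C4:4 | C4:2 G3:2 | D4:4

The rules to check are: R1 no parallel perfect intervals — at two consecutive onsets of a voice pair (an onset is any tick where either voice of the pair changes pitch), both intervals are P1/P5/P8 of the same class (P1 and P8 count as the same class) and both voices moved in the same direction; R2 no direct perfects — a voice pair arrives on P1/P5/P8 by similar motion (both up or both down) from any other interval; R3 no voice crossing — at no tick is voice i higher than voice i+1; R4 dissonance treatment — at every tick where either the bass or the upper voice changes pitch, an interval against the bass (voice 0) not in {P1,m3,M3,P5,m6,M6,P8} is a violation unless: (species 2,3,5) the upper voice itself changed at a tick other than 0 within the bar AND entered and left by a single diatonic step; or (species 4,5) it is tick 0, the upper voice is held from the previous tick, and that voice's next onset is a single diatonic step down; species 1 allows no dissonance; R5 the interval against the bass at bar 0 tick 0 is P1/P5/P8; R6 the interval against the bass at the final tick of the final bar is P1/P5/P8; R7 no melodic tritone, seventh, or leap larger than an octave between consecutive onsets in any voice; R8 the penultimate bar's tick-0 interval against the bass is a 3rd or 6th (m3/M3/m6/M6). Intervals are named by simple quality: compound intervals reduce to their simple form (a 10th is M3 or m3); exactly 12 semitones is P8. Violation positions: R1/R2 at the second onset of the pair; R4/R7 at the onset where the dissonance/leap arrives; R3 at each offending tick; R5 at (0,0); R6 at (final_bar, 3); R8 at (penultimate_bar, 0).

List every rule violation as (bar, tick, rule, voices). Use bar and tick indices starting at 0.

(4, 0, R2, (0, 1))
(4, 0, R7, (1,))

bar 0: v0=D3 v1=D4 downbeat P8
bar 1: v0=F3 v1=A3 downbeat M3
bar 2: v0=G3 v1=B3 downbeat M3
bar 3: v0=E3 v1=G3 downbeat m3
bar 4: v0=F3 v1=F4 downbeat P8
bar 5: v0=E3 v1=C4 downbeat m6
bar 6: v0=C3 v1=A3 downbeat M6
bar 7: v0=E3 v1=C4 downbeat m6
bar 8: v0=E3 v1=C4 downbeat m6
bar 9: v0=D3 v1=D4 downbeat P8
  -> R2 @ bar 4 tick 0 v(0, 1): E3/G3 m3 -> F3/F4 P8 similar
  -> R7 @ bar 4 tick 0 v(1,): G3->F4 leap 10st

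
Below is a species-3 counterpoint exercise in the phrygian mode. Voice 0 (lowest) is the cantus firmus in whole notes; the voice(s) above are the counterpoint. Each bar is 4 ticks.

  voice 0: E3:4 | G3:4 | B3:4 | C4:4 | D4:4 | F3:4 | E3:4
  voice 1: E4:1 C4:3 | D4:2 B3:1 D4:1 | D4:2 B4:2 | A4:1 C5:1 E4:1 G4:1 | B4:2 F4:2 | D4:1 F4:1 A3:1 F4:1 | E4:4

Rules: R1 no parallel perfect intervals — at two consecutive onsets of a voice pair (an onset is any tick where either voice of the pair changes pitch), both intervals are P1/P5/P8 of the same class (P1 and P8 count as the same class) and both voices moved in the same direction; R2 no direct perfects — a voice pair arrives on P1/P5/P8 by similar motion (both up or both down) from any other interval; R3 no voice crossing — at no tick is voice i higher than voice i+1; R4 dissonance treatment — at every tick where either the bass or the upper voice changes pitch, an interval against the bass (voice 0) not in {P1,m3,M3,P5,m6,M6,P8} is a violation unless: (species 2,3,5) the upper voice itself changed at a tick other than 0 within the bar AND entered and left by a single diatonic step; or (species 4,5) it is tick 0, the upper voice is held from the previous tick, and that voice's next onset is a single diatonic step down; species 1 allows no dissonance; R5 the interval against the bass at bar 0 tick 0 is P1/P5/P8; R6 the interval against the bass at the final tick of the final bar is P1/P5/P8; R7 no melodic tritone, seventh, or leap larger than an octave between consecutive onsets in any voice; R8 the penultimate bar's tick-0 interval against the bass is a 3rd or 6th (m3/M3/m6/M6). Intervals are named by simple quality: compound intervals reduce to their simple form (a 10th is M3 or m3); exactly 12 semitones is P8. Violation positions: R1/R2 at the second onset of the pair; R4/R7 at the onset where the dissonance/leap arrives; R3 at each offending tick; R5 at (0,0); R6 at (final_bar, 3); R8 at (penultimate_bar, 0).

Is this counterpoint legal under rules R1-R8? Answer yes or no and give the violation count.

No (3 violations)

bar 0: v0=E3 v1=E4 (P8)
bar 1: v0=G3 v1=D4 (P5)
bar 2: v0=B3 v1=D4 (m3)
bar 3: v0=C4 v1=A4 (M6)
bar 4: v0=D4 v1=B4 (M6)
bar 5: v0=F3 v1=D4 (M6)
bar 6: v0=E3 v1=E4 (P8)
  R2 @ bar1.0: E3/C4 m6 -> G3/D4 P5 similar
  R7 @ bar4.2: B4->F4 leap 6st
  R1 @ bar6.0: F3/F4 P8 -> E3/E4 P8 similar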